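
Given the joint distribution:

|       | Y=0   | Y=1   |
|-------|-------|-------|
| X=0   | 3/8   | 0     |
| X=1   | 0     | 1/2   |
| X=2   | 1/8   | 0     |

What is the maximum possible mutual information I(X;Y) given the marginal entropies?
The upper bound on mutual information is I(X;Y) ≤ min(H(X), H(Y)).

Marginal P(X) (row sums):
  P(X=0) = 3/8 + 0 = 3/8
  P(X=1) = 0 + 1/2 = 1/2
  P(X=2) = 1/8 + 0 = 1/8
Marginal P(Y) (column sums):
  P(Y=0) = 3/8 + 0 + 1/8 = 1/2
  P(Y=1) = 0 + 1/2 + 0 = 1/2

H(X) = -[(3/8)·log₂(3/8) + (1/2)·log₂(1/2) + (1/8)·log₂(1/8)]
  = 0.5306 + 0.5000 + 0.3750
  = 1.4056 bits
H(Y) = -[(1/2)·log₂(1/2) + (1/2)·log₂(1/2)]
  = 0.5000 + 0.5000
  = 1.0000 bits

Maximum possible I(X;Y) = min(1.4056, 1.0000) = 1.0000 bits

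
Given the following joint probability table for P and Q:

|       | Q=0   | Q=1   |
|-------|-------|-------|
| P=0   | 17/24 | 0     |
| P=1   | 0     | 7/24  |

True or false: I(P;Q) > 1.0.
Marginal P(P) (row sums):
  P(P=0) = 17/24 + 0 = 17/24
  P(P=1) = 0 + 7/24 = 7/24
Marginal P(Q) (column sums):
  P(Q=0) = 17/24 + 0 = 17/24
  P(Q=1) = 0 + 7/24 = 7/24

H(P) = -[(17/24)·log₂(17/24) + (7/24)·log₂(7/24)]
  = 0.3524 + 0.5185
  = 0.8709 bits
H(Q) = -[(17/24)·log₂(17/24) + (7/24)·log₂(7/24)]
  = 0.3524 + 0.5185
  = 0.8709 bits
H(P,Q) = -[(17/24)·log₂(17/24) + (7/24)·log₂(7/24)]
  = 0.3524 + 0.5185
  = 0.8709 bits

I(P;Q) = H(P) + H(Q) - H(P,Q)
  = 0.8709 + 0.8709 - 0.8709
  = 0.8709 bits

False. I(P;Q) = 0.8709 bits, which is ≤ 1.0 bits.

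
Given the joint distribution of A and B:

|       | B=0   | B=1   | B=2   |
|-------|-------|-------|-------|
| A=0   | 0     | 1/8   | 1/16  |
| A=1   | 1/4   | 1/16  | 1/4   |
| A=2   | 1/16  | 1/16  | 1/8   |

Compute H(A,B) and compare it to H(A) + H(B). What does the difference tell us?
Marginal P(A) (row sums):
  P(A=0) = 0 + 1/8 + 1/16 = 3/16
  P(A=1) = 1/4 + 1/16 + 1/4 = 9/16
  P(A=2) = 1/16 + 1/16 + 1/8 = 1/4
Marginal P(B) (column sums):
  P(B=0) = 0 + 1/4 + 1/16 = 5/16
  P(B=1) = 1/8 + 1/16 + 1/16 = 1/4
  P(B=2) = 1/16 + 1/4 + 1/8 = 7/16

H(A,B) = -[(1/8)·log₂(1/8) + (1/16)·log₂(1/16) + (1/4)·log₂(1/4) + (1/16)·log₂(1/16) + (1/4)·log₂(1/4) + (1/16)·log₂(1/16) + (1/16)·log₂(1/16) + (1/8)·log₂(1/8)]
  = 0.3750 + 0.2500 + 0.5000 + 0.2500 + 0.5000 + 0.2500 + 0.2500 + 0.3750
  = 2.7500 bits
H(A) = -[(3/16)·log₂(3/16) + (9/16)·log₂(9/16) + (1/4)·log₂(1/4)]
  = 0.4528 + 0.4669 + 0.5000
  = 1.4197 bits
H(B) = -[(5/16)·log₂(5/16) + (1/4)·log₂(1/4) + (7/16)·log₂(7/16)]
  = 0.5244 + 0.5000 + 0.5218
  = 1.5462 bits

H(A) + H(B) = 1.4197 + 1.5462 = 2.9659 bits
Difference: H(A) + H(B) - H(A,B) = 2.9659 - 2.7500 = 0.2159 bits = I(A;B)

The difference is the mutual information; it is positive here, so A and B are dependent (knowing one reduces uncertainty about the other by 0.2159 bits).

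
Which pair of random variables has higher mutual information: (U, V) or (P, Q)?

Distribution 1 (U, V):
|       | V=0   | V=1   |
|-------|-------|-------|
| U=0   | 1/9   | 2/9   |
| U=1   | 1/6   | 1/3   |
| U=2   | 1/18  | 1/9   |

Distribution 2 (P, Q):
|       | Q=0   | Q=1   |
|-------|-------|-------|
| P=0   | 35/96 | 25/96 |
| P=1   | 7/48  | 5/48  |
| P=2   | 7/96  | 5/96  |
Distribution 1 (U, V):
Marginal P(U) (row sums):
  P(U=0) = 1/9 + 2/9 = 1/3
  P(U=1) = 1/6 + 1/3 = 1/2
  P(U=2) = 1/18 + 1/9 = 1/6
Marginal P(V) (column sums):
  P(V=0) = 1/9 + 1/6 + 1/18 = 1/3
  P(V=1) = 2/9 + 1/3 + 1/9 = 2/3

H(U) = -[(1/3)·log₂(1/3) + (1/2)·log₂(1/2) + (1/6)·log₂(1/6)]
  = 0.5283 + 0.5000 + 0.4308
  = 1.4591 bits
H(V) = -[(1/3)·log₂(1/3) + (2/3)·log₂(2/3)]
  = 0.5283 + 0.3900
  = 0.9183 bits
H(U,V) = -[(1/9)·log₂(1/9) + (2/9)·log₂(2/9) + (1/6)·log₂(1/6) + (1/3)·log₂(1/3) + (1/18)·log₂(1/18) + (1/9)·log₂(1/9)]
  = 0.3522 + 0.4822 + 0.4308 + 0.5283 + 0.2317 + 0.3522
  = 2.3774 bits

I(U;V) = H(U) + H(V) - H(U,V)
  = 1.4591 + 0.9183 - 2.3774
  = 0.0000 bits

Distribution 2 (P, Q):
Marginal P(P) (row sums):
  P(P=0) = 35/96 + 25/96 = 5/8
  P(P=1) = 7/48 + 5/48 = 1/4
  P(P=2) = 7/96 + 5/96 = 1/8
Marginal P(Q) (column sums):
  P(Q=0) = 35/96 + 7/48 + 7/96 = 7/12
  P(Q=1) = 25/96 + 5/48 + 5/96 = 5/12

H(P) = -[(5/8)·log₂(5/8) + (1/4)·log₂(1/4) + (1/8)·log₂(1/8)]
  = 0.4238 + 0.5000 + 0.3750
  = 1.2988 bits
H(Q) = -[(7/12)·log₂(7/12) + (5/12)·log₂(5/12)]
  = 0.4536 + 0.5263
  = 0.9799 bits
H(P,Q) = -[(35/96)·log₂(35/96) + (25/96)·log₂(25/96) + (7/48)·log₂(7/48) + (5/48)·log₂(5/48) + (7/96)·log₂(7/96) + (5/96)·log₂(5/96)]
  = 0.5307 + 0.5055 + 0.4051 + 0.3399 + 0.2755 + 0.2220
  = 2.2787 bits

I(P;Q) = H(P) + H(Q) - H(P,Q)
  = 1.2988 + 0.9799 - 2.2787
  = 0.0000 bits

Both joint tables factor as the product of their marginals, so I(U;V) = I(P;Q) = 0 bits: neither is larger (both pairs are independent).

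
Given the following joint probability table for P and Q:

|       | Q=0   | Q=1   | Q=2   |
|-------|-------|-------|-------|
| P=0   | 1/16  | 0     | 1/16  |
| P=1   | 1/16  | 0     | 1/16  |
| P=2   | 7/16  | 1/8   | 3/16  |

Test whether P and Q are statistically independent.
Marginal P(P) (row sums):
  P(P=0) = 1/16 + 0 + 1/16 = 1/8
  P(P=1) = 1/16 + 0 + 1/16 = 1/8
  P(P=2) = 7/16 + 1/8 + 3/16 = 3/4
Marginal P(Q) (column sums):
  P(Q=0) = 1/16 + 1/16 + 7/16 = 9/16
  P(Q=1) = 0 + 0 + 1/8 = 1/8
  P(Q=2) = 1/16 + 1/16 + 3/16 = 5/16

P and Q are independent iff P(P=i,Q=j) = P(P=i)·P(Q=j) for every cell.
  P(P=0)·P(Q=0) = 1/8 × 9/16 = 9/128, but P(P=0,Q=0) = 1/16 ✗

No, P and Q are not independent. Quantitatively, I(P;Q) > 0:

H(P) = -[(1/8)·log₂(1/8) + (1/8)·log₂(1/8) + (3/4)·log₂(3/4)]
  = 0.3750 + 0.3750 + 0.3113
  = 1.0613 bits
H(Q) = -[(9/16)·log₂(9/16) + (1/8)·log₂(1/8) + (5/16)·log₂(5/16)]
  = 0.4669 + 0.3750 + 0.5244
  = 1.3663 bits
H(P,Q) = -[(1/16)·log₂(1/16) + (1/16)·log₂(1/16) + (1/16)·log₂(1/16) + (1/16)·log₂(1/16) + (7/16)·log₂(7/16) + (1/8)·log₂(1/8) + (3/16)·log₂(3/16)]
  = 0.2500 + 0.2500 + 0.2500 + 0.2500 + 0.5218 + 0.3750 + 0.4528
  = 2.3496 bits
I(P;Q) = H(P) + H(Q) - H(P,Q) = 1.0613 + 1.3663 - 2.3496 = 0.0780 bits > 0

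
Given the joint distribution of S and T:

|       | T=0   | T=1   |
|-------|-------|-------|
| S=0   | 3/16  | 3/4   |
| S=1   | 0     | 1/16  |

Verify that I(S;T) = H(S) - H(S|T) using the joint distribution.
Left side, from I(S;T) = H(S) + H(T) - H(S,T):
Marginal P(S) (row sums):
  P(S=0) = 3/16 + 3/4 = 15/16
  P(S=1) = 0 + 1/16 = 1/16
Marginal P(T) (column sums):
  P(T=0) = 3/16 + 0 = 3/16
  P(T=1) = 3/4 + 1/16 = 13/16

H(S) = -[(15/16)·log₂(15/16) + (1/16)·log₂(1/16)]
  = 0.0873 + 0.2500
  = 0.3373 bits
H(T) = -[(3/16)·log₂(3/16) + (13/16)·log₂(13/16)]
  = 0.4528 + 0.2434
  = 0.6962 bits
H(S,T) = -[(3/16)·log₂(3/16) + (3/4)·log₂(3/4) + (1/16)·log₂(1/16)]
  = 0.4528 + 0.3113 + 0.2500
  = 1.0141 bits

I(S;T) = H(S) + H(T) - H(S,T)
  = 0.3373 + 0.6962 - 1.0141
  = 0.0194 bits

Right side, with H(S|T) computed directly from the conditional probabilities:
H(S|T) = -Σ P(S,T)·log₂ P(S|T), where P(S|T) = P(S,T) / P(T)
  (cells with P(S,T) = 0 contribute 0)
  (S=0,T=0): P(S|T) = (3/16)/(3/16) = 1;  -(3/16)·log₂(1) = 0.0000
  (S=0,T=1): P(S|T) = (3/4)/(13/16) = 12/13;  -(3/4)·log₂(12/13) = 0.0866
  (S=1,T=1): P(S|T) = (1/16)/(13/16) = 1/13;  -(1/16)·log₂(1/13) = 0.2313
H(S|T) = 0.0000 + 0.0866 + 0.2313
  = 0.3179 bits
H(S) - H(S|T) = 0.3373 - 0.3179 = 0.0194 bits

Both sides equal 0.0194 bits, so I(S;T) = H(S) - H(S|T) ✓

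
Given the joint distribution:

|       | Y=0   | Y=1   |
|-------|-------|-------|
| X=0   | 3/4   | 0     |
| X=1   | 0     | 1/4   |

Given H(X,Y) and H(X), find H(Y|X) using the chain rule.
From the chain rule: H(X,Y) = H(X) + H(Y|X)
Therefore: H(Y|X) = H(X,Y) - H(X)

H(X,Y) = -[(3/4)·log₂(3/4) + (1/4)·log₂(1/4)]
  = 0.3113 + 0.5000
  = 0.8113 bits
Marginal P(X) (row sums):
  P(X=0) = 3/4 + 0 = 3/4
  P(X=1) = 0 + 1/4 = 1/4
H(X) = -[(3/4)·log₂(3/4) + (1/4)·log₂(1/4)]
  = 0.3113 + 0.5000
  = 0.8113 bits

H(Y|X) = 0.8113 - 0.8113 = 0.0000 bits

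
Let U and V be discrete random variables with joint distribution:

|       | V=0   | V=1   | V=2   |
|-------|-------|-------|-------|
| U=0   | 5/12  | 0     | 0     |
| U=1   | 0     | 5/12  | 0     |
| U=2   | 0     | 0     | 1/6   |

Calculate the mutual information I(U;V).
Marginal P(U) (row sums):
  P(U=0) = 5/12 + 0 + 0 = 5/12
  P(U=1) = 0 + 5/12 + 0 = 5/12
  P(U=2) = 0 + 0 + 1/6 = 1/6
Marginal P(V) (column sums):
  P(V=0) = 5/12 + 0 + 0 = 5/12
  P(V=1) = 0 + 5/12 + 0 = 5/12
  P(V=2) = 0 + 0 + 1/6 = 1/6

H(U) = -[(5/12)·log₂(5/12) + (5/12)·log₂(5/12) + (1/6)·log₂(1/6)]
  = 0.5263 + 0.5263 + 0.4308
  = 1.4834 bits
H(V) = -[(5/12)·log₂(5/12) + (5/12)·log₂(5/12) + (1/6)·log₂(1/6)]
  = 0.5263 + 0.5263 + 0.4308
  = 1.4834 bits
H(U,V) = -[(5/12)·log₂(5/12) + (5/12)·log₂(5/12) + (1/6)·log₂(1/6)]
  = 0.5263 + 0.5263 + 0.4308
  = 1.4834 bits

I(U;V) = H(U) + H(V) - H(U,V)
  = 1.4834 + 1.4834 - 1.4834
  = 1.4834 bits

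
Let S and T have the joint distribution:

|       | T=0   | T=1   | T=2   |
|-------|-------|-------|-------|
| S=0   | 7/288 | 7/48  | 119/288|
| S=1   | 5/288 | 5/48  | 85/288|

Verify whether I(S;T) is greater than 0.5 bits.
Marginal P(S) (row sums):
  P(S=0) = 7/288 + 7/48 + 119/288 = 7/12
  P(S=1) = 5/288 + 5/48 + 85/288 = 5/12
Marginal P(T) (column sums):
  P(T=0) = 7/288 + 5/288 = 1/24
  P(T=1) = 7/48 + 5/48 = 1/4
  P(T=2) = 119/288 + 85/288 = 17/24

H(S) = -[(7/12)·log₂(7/12) + (5/12)·log₂(5/12)]
  = 0.4536 + 0.5263
  = 0.9799 bits
H(T) = -[(1/24)·log₂(1/24) + (1/4)·log₂(1/4) + (17/24)·log₂(17/24)]
  = 0.1910 + 0.5000 + 0.3524
  = 1.0434 bits
H(S,T) = -[(7/288)·log₂(7/288) + (7/48)·log₂(7/48) + (119/288)·log₂(119/288) + (5/288)·log₂(5/288) + (5/48)·log₂(5/48) + (85/288)·log₂(85/288)]
  = 0.1303 + 0.4051 + 0.5269 + 0.1015 + 0.3399 + 0.5196
  = 2.0233 bits

I(S;T) = H(S) + H(T) - H(S,T)
  = 0.9799 + 1.0434 - 2.0233
  = 0.0000 bits

No. I(S;T) = 0.0000 bits, which is ≤ 0.5 bits.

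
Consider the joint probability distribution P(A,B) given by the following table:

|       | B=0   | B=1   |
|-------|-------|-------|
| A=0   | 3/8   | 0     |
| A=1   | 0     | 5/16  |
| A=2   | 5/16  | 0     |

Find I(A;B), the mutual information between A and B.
Marginal P(A) (row sums):
  P(A=0) = 3/8 + 0 = 3/8
  P(A=1) = 0 + 5/16 = 5/16
  P(A=2) = 5/16 + 0 = 5/16
Marginal P(B) (column sums):
  P(B=0) = 3/8 + 0 + 5/16 = 11/16
  P(B=1) = 0 + 5/16 + 0 = 5/16

H(A) = -[(3/8)·log₂(3/8) + (5/16)·log₂(5/16) + (5/16)·log₂(5/16)]
  = 0.5306 + 0.5244 + 0.5244
  = 1.5794 bits
H(B) = -[(11/16)·log₂(11/16) + (5/16)·log₂(5/16)]
  = 0.3716 + 0.5244
  = 0.8960 bits
H(A,B) = -[(3/8)·log₂(3/8) + (5/16)·log₂(5/16) + (5/16)·log₂(5/16)]
  = 0.5306 + 0.5244 + 0.5244
  = 1.5794 bits

I(A;B) = H(A) + H(B) - H(A,B)
  = 1.5794 + 0.8960 - 1.5794
  = 0.8960 bits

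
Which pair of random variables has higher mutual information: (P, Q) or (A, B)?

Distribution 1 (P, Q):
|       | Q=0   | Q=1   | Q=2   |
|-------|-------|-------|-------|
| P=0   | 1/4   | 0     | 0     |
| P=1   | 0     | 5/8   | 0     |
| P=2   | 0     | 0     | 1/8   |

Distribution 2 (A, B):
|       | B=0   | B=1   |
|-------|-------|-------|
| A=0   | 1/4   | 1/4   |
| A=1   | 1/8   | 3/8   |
Distribution 1 (P, Q):
Marginal P(P) (row sums):
  P(P=0) = 1/4 + 0 + 0 = 1/4
  P(P=1) = 0 + 5/8 + 0 = 5/8
  P(P=2) = 0 + 0 + 1/8 = 1/8
Marginal P(Q) (column sums):
  P(Q=0) = 1/4 + 0 + 0 = 1/4
  P(Q=1) = 0 + 5/8 + 0 = 5/8
  P(Q=2) = 0 + 0 + 1/8 = 1/8

H(P) = -[(1/4)·log₂(1/4) + (5/8)·log₂(5/8) + (1/8)·log₂(1/8)]
  = 0.5000 + 0.4238 + 0.3750
  = 1.2988 bits
H(Q) = -[(1/4)·log₂(1/4) + (5/8)·log₂(5/8) + (1/8)·log₂(1/8)]
  = 0.5000 + 0.4238 + 0.3750
  = 1.2988 bits
H(P,Q) = -[(1/4)·log₂(1/4) + (5/8)·log₂(5/8) + (1/8)·log₂(1/8)]
  = 0.5000 + 0.4238 + 0.3750
  = 1.2988 bits

I(P;Q) = H(P) + H(Q) - H(P,Q)
  = 1.2988 + 1.2988 - 1.2988
  = 1.2988 bits

Distribution 2 (A, B):
Marginal P(A) (row sums):
  P(A=0) = 1/4 + 1/4 = 1/2
  P(A=1) = 1/8 + 3/8 = 1/2
Marginal P(B) (column sums):
  P(B=0) = 1/4 + 1/8 = 3/8
  P(B=1) = 1/4 + 3/8 = 5/8

H(A) = -[(1/2)·log₂(1/2) + (1/2)·log₂(1/2)]
  = 0.5000 + 0.5000
  = 1.0000 bits
H(B) = -[(3/8)·log₂(3/8) + (5/8)·log₂(5/8)]
  = 0.5306 + 0.4238
  = 0.9544 bits
H(A,B) = -[(1/4)·log₂(1/4) + (1/4)·log₂(1/4) + (1/8)·log₂(1/8) + (3/8)·log₂(3/8)]
  = 0.5000 + 0.5000 + 0.3750 + 0.5306
  = 1.9056 bits

I(A;B) = H(A) + H(B) - H(A,B)
  = 1.0000 + 0.9544 - 1.9056
  = 0.0488 bits

I(P;Q) = 1.2988 bits > I(A;B) = 0.0488 bits, so (P, Q) has the higher mutual information (stronger dependence).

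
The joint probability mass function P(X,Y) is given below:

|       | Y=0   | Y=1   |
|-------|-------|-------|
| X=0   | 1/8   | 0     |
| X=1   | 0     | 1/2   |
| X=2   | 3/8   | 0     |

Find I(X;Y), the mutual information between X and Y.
Marginal P(X) (row sums):
  P(X=0) = 1/8 + 0 = 1/8
  P(X=1) = 0 + 1/2 = 1/2
  P(X=2) = 3/8 + 0 = 3/8
Marginal P(Y) (column sums):
  P(Y=0) = 1/8 + 0 + 3/8 = 1/2
  P(Y=1) = 0 + 1/2 + 0 = 1/2

H(X) = -[(1/8)·log₂(1/8) + (1/2)·log₂(1/2) + (3/8)·log₂(3/8)]
  = 0.3750 + 0.5000 + 0.5306
  = 1.4056 bits
H(Y) = -[(1/2)·log₂(1/2) + (1/2)·log₂(1/2)]
  = 0.5000 + 0.5000
  = 1.0000 bits
H(X,Y) = -[(1/8)·log₂(1/8) + (1/2)·log₂(1/2) + (3/8)·log₂(3/8)]
  = 0.3750 + 0.5000 + 0.5306
  = 1.4056 bits

I(X;Y) = H(X) + H(Y) - H(X,Y)
  = 1.4056 + 1.0000 - 1.4056
  = 1.0000 bits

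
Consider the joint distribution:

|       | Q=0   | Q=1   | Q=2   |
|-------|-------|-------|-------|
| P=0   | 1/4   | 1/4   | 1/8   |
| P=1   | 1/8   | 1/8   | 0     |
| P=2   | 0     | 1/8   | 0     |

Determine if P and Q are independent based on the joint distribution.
Marginal P(P) (row sums):
  P(P=0) = 1/4 + 1/4 + 1/8 = 5/8
  P(P=1) = 1/8 + 1/8 + 0 = 1/4
  P(P=2) = 0 + 1/8 + 0 = 1/8
Marginal P(Q) (column sums):
  P(Q=0) = 1/4 + 1/8 + 0 = 3/8
  P(Q=1) = 1/4 + 1/8 + 1/8 = 1/2
  P(Q=2) = 1/8 + 0 + 0 = 1/8

P and Q are independent iff P(P=i,Q=j) = P(P=i)·P(Q=j) for every cell.
  P(P=0)·P(Q=0) = 5/8 × 3/8 = 15/64, but P(P=0,Q=0) = 1/4 ✗

No, P and Q are not independent. Quantitatively, I(P;Q) > 0:

H(P) = -[(5/8)·log₂(5/8) + (1/4)·log₂(1/4) + (1/8)·log₂(1/8)]
  = 0.4238 + 0.5000 + 0.3750
  = 1.2988 bits
H(Q) = -[(3/8)·log₂(3/8) + (1/2)·log₂(1/2) + (1/8)·log₂(1/8)]
  = 0.5306 + 0.5000 + 0.3750
  = 1.4056 bits
H(P,Q) = -[(1/4)·log₂(1/4) + (1/4)·log₂(1/4) + (1/8)·log₂(1/8) + (1/8)·log₂(1/8) + (1/8)·log₂(1/8) + (1/8)·log₂(1/8)]
  = 0.5000 + 0.5000 + 0.3750 + 0.3750 + 0.3750 + 0.3750
  = 2.5000 bits
I(P;Q) = H(P) + H(Q) - H(P,Q) = 1.2988 + 1.4056 - 2.5000 = 0.2044 bits > 0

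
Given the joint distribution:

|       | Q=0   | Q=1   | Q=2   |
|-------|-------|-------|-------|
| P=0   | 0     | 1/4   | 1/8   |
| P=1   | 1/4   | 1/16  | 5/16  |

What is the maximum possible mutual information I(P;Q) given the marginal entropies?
The upper bound on mutual information is I(P;Q) ≤ min(H(P), H(Q)).

Marginal P(P) (row sums):
  P(P=0) = 0 + 1/4 + 1/8 = 3/8
  P(P=1) = 1/4 + 1/16 + 5/16 = 5/8
Marginal P(Q) (column sums):
  P(Q=0) = 0 + 1/4 = 1/4
  P(Q=1) = 1/4 + 1/16 = 5/16
  P(Q=2) = 1/8 + 5/16 = 7/16

H(P) = -[(3/8)·log₂(3/8) + (5/8)·log₂(5/8)]
  = 0.5306 + 0.4238
  = 0.9544 bits
H(Q) = -[(1/4)·log₂(1/4) + (5/16)·log₂(5/16) + (7/16)·log₂(7/16)]
  = 0.5000 + 0.5244 + 0.5218
  = 1.5462 bits

Maximum possible I(P;Q) = min(0.9544, 1.5462) = 0.9544 bits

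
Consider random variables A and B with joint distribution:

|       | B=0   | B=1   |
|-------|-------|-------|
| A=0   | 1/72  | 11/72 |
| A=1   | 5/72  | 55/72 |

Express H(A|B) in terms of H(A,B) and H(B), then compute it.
H(A|B) = H(A,B) - H(B)

Marginal P(B) (column sums):
  P(B=0) = 1/72 + 5/72 = 1/12
  P(B=1) = 11/72 + 55/72 = 11/12

H(A,B) = -[(1/72)·log₂(1/72) + (11/72)·log₂(11/72) + (5/72)·log₂(5/72) + (55/72)·log₂(55/72)]
  = 0.0857 + 0.4141 + 0.2672 + 0.2968
  = 1.0638 bits
H(B) = -[(1/12)·log₂(1/12) + (11/12)·log₂(11/12)]
  = 0.2987 + 0.1151
  = 0.4138 bits

H(A|B) = 1.0638 - 0.4138 = 0.6500 bits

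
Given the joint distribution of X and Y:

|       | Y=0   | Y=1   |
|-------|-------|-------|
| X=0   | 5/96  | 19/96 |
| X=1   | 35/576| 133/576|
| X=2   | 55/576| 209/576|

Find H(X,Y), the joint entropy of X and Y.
H(X,Y) = -Σ P(X,Y) log₂ P(X,Y), summed over the non-zero cells:
H(X,Y) = -[(5/96)·log₂(5/96) + (19/96)·log₂(19/96) + (35/576)·log₂(35/576) + (133/576)·log₂(133/576) + (55/576)·log₂(55/576) + (209/576)·log₂(209/576)]
  = 0.2220 + 0.4625 + 0.2455 + 0.4883 + 0.3236 + 0.5307
  = 2.2726 bits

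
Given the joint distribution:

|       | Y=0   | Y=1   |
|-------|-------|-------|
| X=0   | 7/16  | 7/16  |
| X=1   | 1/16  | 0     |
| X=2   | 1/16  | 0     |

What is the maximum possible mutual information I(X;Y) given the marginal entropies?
The upper bound on mutual information is I(X;Y) ≤ min(H(X), H(Y)).

Marginal P(X) (row sums):
  P(X=0) = 7/16 + 7/16 = 7/8
  P(X=1) = 1/16 + 0 = 1/16
  P(X=2) = 1/16 + 0 = 1/16
Marginal P(Y) (column sums):
  P(Y=0) = 7/16 + 1/16 + 1/16 = 9/16
  P(Y=1) = 7/16 + 0 + 0 = 7/16

H(X) = -[(7/8)·log₂(7/8) + (1/16)·log₂(1/16) + (1/16)·log₂(1/16)]
  = 0.1686 + 0.2500 + 0.2500
  = 0.6686 bits
H(Y) = -[(9/16)·log₂(9/16) + (7/16)·log₂(7/16)]
  = 0.4669 + 0.5218
  = 0.9887 bits

Maximum possible I(X;Y) = min(0.6686, 0.9887) = 0.6686 bits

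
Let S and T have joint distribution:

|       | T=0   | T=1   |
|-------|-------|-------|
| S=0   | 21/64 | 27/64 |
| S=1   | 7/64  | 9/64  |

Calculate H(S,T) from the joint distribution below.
H(S,T) = -Σ P(S,T) log₂ P(S,T), summed over the non-zero cells:
H(S,T) = -[(21/64)·log₂(21/64) + (27/64)·log₂(27/64) + (7/64)·log₂(7/64) + (9/64)·log₂(9/64)]
  = 0.5275 + 0.5253 + 0.3492 + 0.3980
  = 1.8000 bits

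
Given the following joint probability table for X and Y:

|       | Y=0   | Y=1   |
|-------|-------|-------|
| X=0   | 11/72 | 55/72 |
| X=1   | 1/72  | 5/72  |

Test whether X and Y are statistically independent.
Marginal P(X) (row sums):
  P(X=0) = 11/72 + 55/72 = 11/12
  P(X=1) = 1/72 + 5/72 = 1/12
Marginal P(Y) (column sums):
  P(Y=0) = 11/72 + 1/72 = 1/6
  P(Y=1) = 55/72 + 5/72 = 5/6

X and Y are independent iff P(X=i,Y=j) = P(X=i)·P(Y=j) for every cell.
  P(X=0)·P(Y=0) = 11/12 × 1/6 = 11/72 = P(X=0,Y=0) ✓
  P(X=0)·P(Y=1) = 11/12 × 5/6 = 55/72 = P(X=0,Y=1) ✓
  P(X=1)·P(Y=0) = 1/12 × 1/6 = 1/72 = P(X=1,Y=0) ✓
  P(X=1)·P(Y=1) = 1/12 × 5/6 = 5/72 = P(X=1,Y=1) ✓

Yes, X and Y are independent: every cell factors, so I(X;Y) = 0 bits.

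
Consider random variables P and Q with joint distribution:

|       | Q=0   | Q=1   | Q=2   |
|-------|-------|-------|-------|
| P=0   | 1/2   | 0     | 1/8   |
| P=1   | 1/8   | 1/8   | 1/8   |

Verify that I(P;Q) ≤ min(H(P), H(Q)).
Marginal P(P) (row sums):
  P(P=0) = 1/2 + 0 + 1/8 = 5/8
  P(P=1) = 1/8 + 1/8 + 1/8 = 3/8
Marginal P(Q) (column sums):
  P(Q=0) = 1/2 + 1/8 = 5/8
  P(Q=1) = 0 + 1/8 = 1/8
  P(Q=2) = 1/8 + 1/8 = 1/4

H(P) = -[(5/8)·log₂(5/8) + (3/8)·log₂(3/8)]
  = 0.4238 + 0.5306
  = 0.9544 bits
H(Q) = -[(5/8)·log₂(5/8) + (1/8)·log₂(1/8) + (1/4)·log₂(1/4)]
  = 0.4238 + 0.3750 + 0.5000
  = 1.2988 bits
H(P,Q) = -[(1/2)·log₂(1/2) + (1/8)·log₂(1/8) + (1/8)·log₂(1/8) + (1/8)·log₂(1/8) + (1/8)·log₂(1/8)]
  = 0.5000 + 0.3750 + 0.3750 + 0.3750 + 0.3750
  = 2.0000 bits

I(P;Q) = H(P) + H(Q) - H(P,Q)
  = 0.9544 + 1.2988 - 2.0000
  = 0.2532 bits

min(H(P), H(Q)) = min(0.9544, 1.2988) = 0.9544 bits
Since 0.2532 ≤ 0.9544, the bound is satisfied ✓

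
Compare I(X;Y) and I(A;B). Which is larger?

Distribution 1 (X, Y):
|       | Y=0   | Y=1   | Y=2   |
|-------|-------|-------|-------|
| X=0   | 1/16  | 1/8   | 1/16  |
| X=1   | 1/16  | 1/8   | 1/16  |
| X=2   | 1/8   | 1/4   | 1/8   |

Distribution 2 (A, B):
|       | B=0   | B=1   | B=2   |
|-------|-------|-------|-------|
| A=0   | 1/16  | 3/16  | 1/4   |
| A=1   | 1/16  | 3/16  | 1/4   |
Distribution 1 (X, Y):
Marginal P(X) (row sums):
  P(X=0) = 1/16 + 1/8 + 1/16 = 1/4
  P(X=1) = 1/16 + 1/8 + 1/16 = 1/4
  P(X=2) = 1/8 + 1/4 + 1/8 = 1/2
Marginal P(Y) (column sums):
  P(Y=0) = 1/16 + 1/16 + 1/8 = 1/4
  P(Y=1) = 1/8 + 1/8 + 1/4 = 1/2
  P(Y=2) = 1/16 + 1/16 + 1/8 = 1/4

H(X) = -[(1/4)·log₂(1/4) + (1/4)·log₂(1/4) + (1/2)·log₂(1/2)]
  = 0.5000 + 0.5000 + 0.5000
  = 1.5000 bits
H(Y) = -[(1/4)·log₂(1/4) + (1/2)·log₂(1/2) + (1/4)·log₂(1/4)]
  = 0.5000 + 0.5000 + 0.5000
  = 1.5000 bits
H(X,Y) = -[(1/16)·log₂(1/16) + (1/8)·log₂(1/8) + (1/16)·log₂(1/16) + (1/16)·log₂(1/16) + (1/8)·log₂(1/8) + (1/16)·log₂(1/16) + (1/8)·log₂(1/8) + (1/4)·log₂(1/4) + (1/8)·log₂(1/8)]
  = 0.2500 + 0.3750 + 0.2500 + 0.2500 + 0.3750 + 0.2500 + 0.3750 + 0.5000 + 0.3750
  = 3.0000 bits

I(X;Y) = H(X) + H(Y) - H(X,Y)
  = 1.5000 + 1.5000 - 3.0000
  = 0.0000 bits

Distribution 2 (A, B):
Marginal P(A) (row sums):
  P(A=0) = 1/16 + 3/16 + 1/4 = 1/2
  P(A=1) = 1/16 + 3/16 + 1/4 = 1/2
Marginal P(B) (column sums):
  P(B=0) = 1/16 + 1/16 = 1/8
  P(B=1) = 3/16 + 3/16 = 3/8
  P(B=2) = 1/4 + 1/4 = 1/2

H(A) = -[(1/2)·log₂(1/2) + (1/2)·log₂(1/2)]
  = 0.5000 + 0.5000
  = 1.0000 bits
H(B) = -[(1/8)·log₂(1/8) + (3/8)·log₂(3/8) + (1/2)·log₂(1/2)]
  = 0.3750 + 0.5306 + 0.5000
  = 1.4056 bits
H(A,B) = -[(1/16)·log₂(1/16) + (3/16)·log₂(3/16) + (1/4)·log₂(1/4) + (1/16)·log₂(1/16) + (3/16)·log₂(3/16) + (1/4)·log₂(1/4)]
  = 0.2500 + 0.4528 + 0.5000 + 0.2500 + 0.4528 + 0.5000
  = 2.4056 bits

I(A;B) = H(A) + H(B) - H(A,B)
  = 1.0000 + 1.4056 - 2.4056
  = 0.0000 bits

Both joint tables factor as the product of their marginals, so I(X;Y) = I(A;B) = 0 bits: neither is larger (both pairs are independent).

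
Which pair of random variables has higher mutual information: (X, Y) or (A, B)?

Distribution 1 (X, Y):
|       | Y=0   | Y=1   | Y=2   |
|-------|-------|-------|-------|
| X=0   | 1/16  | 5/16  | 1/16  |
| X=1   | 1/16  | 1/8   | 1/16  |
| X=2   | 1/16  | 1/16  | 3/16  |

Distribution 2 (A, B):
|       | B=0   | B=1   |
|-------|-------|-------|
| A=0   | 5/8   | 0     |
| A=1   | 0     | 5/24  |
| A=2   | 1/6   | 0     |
Distribution 1 (X, Y):
Marginal P(X) (row sums):
  P(X=0) = 1/16 + 5/16 + 1/16 = 7/16
  P(X=1) = 1/16 + 1/8 + 1/16 = 1/4
  P(X=2) = 1/16 + 1/16 + 3/16 = 5/16
Marginal P(Y) (column sums):
  P(Y=0) = 1/16 + 1/16 + 1/16 = 3/16
  P(Y=1) = 5/16 + 1/8 + 1/16 = 1/2
  P(Y=2) = 1/16 + 1/16 + 3/16 = 5/16

H(X) = -[(7/16)·log₂(7/16) + (1/4)·log₂(1/4) + (5/16)·log₂(5/16)]
  = 0.5218 + 0.5000 + 0.5244
  = 1.5462 bits
H(Y) = -[(3/16)·log₂(3/16) + (1/2)·log₂(1/2) + (5/16)·log₂(5/16)]
  = 0.4528 + 0.5000 + 0.5244
  = 1.4772 bits
H(X,Y) = -[(1/16)·log₂(1/16) + (5/16)·log₂(5/16) + (1/16)·log₂(1/16) + (1/16)·log₂(1/16) + (1/8)·log₂(1/8) + (1/16)·log₂(1/16) + (1/16)·log₂(1/16) + (1/16)·log₂(1/16) + (3/16)·log₂(3/16)]
  = 0.2500 + 0.5244 + 0.2500 + 0.2500 + 0.3750 + 0.2500 + 0.2500 + 0.2500 + 0.4528
  = 2.8522 bits

I(X;Y) = H(X) + H(Y) - H(X,Y)
  = 1.5462 + 1.4772 - 2.8522
  = 0.1712 bits

Distribution 2 (A, B):
Marginal P(A) (row sums):
  P(A=0) = 5/8 + 0 = 5/8
  P(A=1) = 0 + 5/24 = 5/24
  P(A=2) = 1/6 + 0 = 1/6
Marginal P(B) (column sums):
  P(B=0) = 5/8 + 0 + 1/6 = 19/24
  P(B=1) = 0 + 5/24 + 0 = 5/24

H(A) = -[(5/8)·log₂(5/8) + (5/24)·log₂(5/24) + (1/6)·log₂(1/6)]
  = 0.4238 + 0.4715 + 0.4308
  = 1.3261 bits
H(B) = -[(19/24)·log₂(19/24) + (5/24)·log₂(5/24)]
  = 0.2668 + 0.4715
  = 0.7383 bits
H(A,B) = -[(5/8)·log₂(5/8) + (5/24)·log₂(5/24) + (1/6)·log₂(1/6)]
  = 0.4238 + 0.4715 + 0.4308
  = 1.3261 bits

I(A;B) = H(A) + H(B) - H(A,B)
  = 1.3261 + 0.7383 - 1.3261
  = 0.7383 bits

I(A;B) = 0.7383 bits > I(X;Y) = 0.1712 bits, so (A, B) has the higher mutual information (stronger dependence).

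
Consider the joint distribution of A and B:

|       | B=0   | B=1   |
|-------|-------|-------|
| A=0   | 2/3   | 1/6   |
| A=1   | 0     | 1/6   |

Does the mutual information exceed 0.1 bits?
Marginal P(A) (row sums):
  P(A=0) = 2/3 + 1/6 = 5/6
  P(A=1) = 0 + 1/6 = 1/6
Marginal P(B) (column sums):
  P(B=0) = 2/3 + 0 = 2/3
  P(B=1) = 1/6 + 1/6 = 1/3

H(A) = -[(5/6)·log₂(5/6) + (1/6)·log₂(1/6)]
  = 0.2192 + 0.4308
  = 0.6500 bits
H(B) = -[(2/3)·log₂(2/3) + (1/3)·log₂(1/3)]
  = 0.3900 + 0.5283
  = 0.9183 bits
H(A,B) = -[(2/3)·log₂(2/3) + (1/6)·log₂(1/6) + (1/6)·log₂(1/6)]
  = 0.3900 + 0.4308 + 0.4308
  = 1.2516 bits

I(A;B) = H(A) + H(B) - H(A,B)
  = 0.6500 + 0.9183 - 1.2516
  = 0.3167 bits

Yes. I(A;B) = 0.3167 bits, which is > 0.1 bits.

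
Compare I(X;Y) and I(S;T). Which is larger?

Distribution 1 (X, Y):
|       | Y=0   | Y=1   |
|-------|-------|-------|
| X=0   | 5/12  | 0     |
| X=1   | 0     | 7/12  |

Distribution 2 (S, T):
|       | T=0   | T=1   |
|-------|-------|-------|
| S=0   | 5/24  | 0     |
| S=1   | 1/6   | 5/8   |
Distribution 1 (X, Y):
Marginal P(X) (row sums):
  P(X=0) = 5/12 + 0 = 5/12
  P(X=1) = 0 + 7/12 = 7/12
Marginal P(Y) (column sums):
  P(Y=0) = 5/12 + 0 = 5/12
  P(Y=1) = 0 + 7/12 = 7/12

H(X) = -[(5/12)·log₂(5/12) + (7/12)·log₂(7/12)]
  = 0.5263 + 0.4536
  = 0.9799 bits
H(Y) = -[(5/12)·log₂(5/12) + (7/12)·log₂(7/12)]
  = 0.5263 + 0.4536
  = 0.9799 bits
H(X,Y) = -[(5/12)·log₂(5/12) + (7/12)·log₂(7/12)]
  = 0.5263 + 0.4536
  = 0.9799 bits

I(X;Y) = H(X) + H(Y) - H(X,Y)
  = 0.9799 + 0.9799 - 0.9799
  = 0.9799 bits

Distribution 2 (S, T):
Marginal P(S) (row sums):
  P(S=0) = 5/24 + 0 = 5/24
  P(S=1) = 1/6 + 5/8 = 19/24
Marginal P(T) (column sums):
  P(T=0) = 5/24 + 1/6 = 3/8
  P(T=1) = 0 + 5/8 = 5/8

H(S) = -[(5/24)·log₂(5/24) + (19/24)·log₂(19/24)]
  = 0.4715 + 0.2668
  = 0.7383 bits
H(T) = -[(3/8)·log₂(3/8) + (5/8)·log₂(5/8)]
  = 0.5306 + 0.4238
  = 0.9544 bits
H(S,T) = -[(5/24)·log₂(5/24) + (1/6)·log₂(1/6) + (5/8)·log₂(5/8)]
  = 0.4715 + 0.4308 + 0.4238
  = 1.3261 bits

I(S;T) = H(S) + H(T) - H(S,T)
  = 0.7383 + 0.9544 - 1.3261
  = 0.3666 bits

I(X;Y) = 0.9799 bits > I(S;T) = 0.3666 bits, so (X, Y) has the higher mutual information (stronger dependence).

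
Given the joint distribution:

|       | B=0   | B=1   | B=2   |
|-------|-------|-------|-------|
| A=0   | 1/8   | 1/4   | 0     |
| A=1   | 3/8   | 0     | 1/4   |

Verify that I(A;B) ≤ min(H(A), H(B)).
Marginal P(A) (row sums):
  P(A=0) = 1/8 + 1/4 + 0 = 3/8
  P(A=1) = 3/8 + 0 + 1/4 = 5/8
Marginal P(B) (column sums):
  P(B=0) = 1/8 + 3/8 = 1/2
  P(B=1) = 1/4 + 0 = 1/4
  P(B=2) = 0 + 1/4 = 1/4

H(A) = -[(3/8)·log₂(3/8) + (5/8)·log₂(5/8)]
  = 0.5306 + 0.4238
  = 0.9544 bits
H(B) = -[(1/2)·log₂(1/2) + (1/4)·log₂(1/4) + (1/4)·log₂(1/4)]
  = 0.5000 + 0.5000 + 0.5000
  = 1.5000 bits
H(A,B) = -[(1/8)·log₂(1/8) + (1/4)·log₂(1/4) + (3/8)·log₂(3/8) + (1/4)·log₂(1/4)]
  = 0.3750 + 0.5000 + 0.5306 + 0.5000
  = 1.9056 bits

I(A;B) = H(A) + H(B) - H(A,B)
  = 0.9544 + 1.5000 - 1.9056
  = 0.5488 bits

min(H(A), H(B)) = min(0.9544, 1.5000) = 0.9544 bits
Since 0.5488 ≤ 0.9544, the bound is satisfied ✓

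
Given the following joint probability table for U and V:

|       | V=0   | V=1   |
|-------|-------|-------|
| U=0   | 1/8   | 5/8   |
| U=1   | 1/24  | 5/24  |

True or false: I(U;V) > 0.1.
Marginal P(U) (row sums):
  P(U=0) = 1/8 + 5/8 = 3/4
  P(U=1) = 1/24 + 5/24 = 1/4
Marginal P(V) (column sums):
  P(V=0) = 1/8 + 1/24 = 1/6
  P(V=1) = 5/8 + 5/24 = 5/6

H(U) = -[(3/4)·log₂(3/4) + (1/4)·log₂(1/4)]
  = 0.3113 + 0.5000
  = 0.8113 bits
H(V) = -[(1/6)·log₂(1/6) + (5/6)·log₂(5/6)]
  = 0.4308 + 0.2192
  = 0.6500 bits
H(U,V) = -[(1/8)·log₂(1/8) + (5/8)·log₂(5/8) + (1/24)·log₂(1/24) + (5/24)·log₂(5/24)]
  = 0.3750 + 0.4238 + 0.1910 + 0.4715
  = 1.4613 bits

I(U;V) = H(U) + H(V) - H(U,V)
  = 0.8113 + 0.6500 - 1.4613
  = 0.0000 bits

False. I(U;V) = 0.0000 bits, which is ≤ 0.1 bits.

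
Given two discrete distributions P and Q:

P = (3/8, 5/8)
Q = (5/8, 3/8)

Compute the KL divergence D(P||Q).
D(P||Q) = Σ P(i) log₂(P(i)/Q(i))
  i=0: (3/8) × log₂((3/8)/(5/8)) = (3/8) × log₂(3/5) = -0.2764
  i=1: (5/8) × log₂((5/8)/(3/8)) = (5/8) × log₂(5/3) = 0.4606
D(P||Q) = -0.2764 + 0.4606
  = 0.1842 bits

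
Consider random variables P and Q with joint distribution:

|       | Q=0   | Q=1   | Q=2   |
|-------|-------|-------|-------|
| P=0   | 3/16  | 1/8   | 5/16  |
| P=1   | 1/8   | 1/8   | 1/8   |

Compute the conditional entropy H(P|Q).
Marginal P(Q) (column sums):
  P(Q=0) = 3/16 + 1/8 = 5/16
  P(Q=1) = 1/8 + 1/8 = 1/4
  P(Q=2) = 5/16 + 1/8 = 7/16

H(P|Q) = -Σ P(P,Q)·log₂ P(P|Q), where P(P|Q) = P(P,Q) / P(Q)
  (P=0,Q=0): P(P|Q) = (3/16)/(5/16) = 3/5;  -(3/16)·log₂(3/5) = 0.1382
  (P=0,Q=1): P(P|Q) = (1/8)/(1/4) = 1/2;  -(1/8)·log₂(1/2) = 0.1250
  (P=0,Q=2): P(P|Q) = (5/16)/(7/16) = 5/7;  -(5/16)·log₂(5/7) = 0.1517
  (P=1,Q=0): P(P|Q) = (1/8)/(5/16) = 2/5;  -(1/8)·log₂(2/5) = 0.1652
  (P=1,Q=1): P(P|Q) = (1/8)/(1/4) = 1/2;  -(1/8)·log₂(1/2) = 0.1250
  (P=1,Q=2): P(P|Q) = (1/8)/(7/16) = 2/7;  -(1/8)·log₂(2/7) = 0.2259
H(P|Q) = 0.1382 + 0.1250 + 0.1517 + 0.1652 + 0.1250 + 0.2259
  = 0.9310 bits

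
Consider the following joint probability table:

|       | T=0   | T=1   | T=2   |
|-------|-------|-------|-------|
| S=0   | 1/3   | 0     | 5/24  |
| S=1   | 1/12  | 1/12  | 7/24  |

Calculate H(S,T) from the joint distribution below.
H(S,T) = -Σ P(S,T) log₂ P(S,T), summed over the non-zero cells:
H(S,T) = -[(1/3)·log₂(1/3) + (5/24)·log₂(5/24) + (1/12)·log₂(1/12) + (1/12)·log₂(1/12) + (7/24)·log₂(7/24)]
  = 0.5283 + 0.4715 + 0.2987 + 0.2987 + 0.5185
  = 2.1157 bits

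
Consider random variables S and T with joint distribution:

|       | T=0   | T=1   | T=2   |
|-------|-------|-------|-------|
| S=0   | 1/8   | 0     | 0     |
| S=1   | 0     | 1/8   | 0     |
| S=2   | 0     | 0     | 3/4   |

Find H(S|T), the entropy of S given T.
Marginal P(T) (column sums):
  P(T=0) = 1/8 + 0 + 0 = 1/8
  P(T=1) = 0 + 1/8 + 0 = 1/8
  P(T=2) = 0 + 0 + 3/4 = 3/4

H(S|T) = -Σ P(S,T)·log₂ P(S|T), where P(S|T) = P(S,T) / P(T)
  (cells with P(S,T) = 0 contribute 0)
  (S=0,T=0): P(S|T) = (1/8)/(1/8) = 1;  -(1/8)·log₂(1) = 0.0000
  (S=1,T=1): P(S|T) = (1/8)/(1/8) = 1;  -(1/8)·log₂(1) = 0.0000
  (S=2,T=2): P(S|T) = (3/4)/(3/4) = 1;  -(3/4)·log₂(1) = 0.0000
H(S|T) = 0.0000 + 0.0000 + 0.0000
  = 0.0000 bits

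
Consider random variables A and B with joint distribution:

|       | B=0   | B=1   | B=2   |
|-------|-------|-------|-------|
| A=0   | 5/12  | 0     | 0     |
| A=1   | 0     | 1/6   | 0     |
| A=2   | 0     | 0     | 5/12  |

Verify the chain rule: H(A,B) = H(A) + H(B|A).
Left side:
H(A,B) = -[(5/12)·log₂(5/12) + (1/6)·log₂(1/6) + (5/12)·log₂(5/12)]
  = 0.5263 + 0.4308 + 0.5263
  = 1.4834 bits

Right side:
Marginal P(A) (row sums):
  P(A=0) = 5/12 + 0 + 0 = 5/12
  P(A=1) = 0 + 1/6 + 0 = 1/6
  P(A=2) = 0 + 0 + 5/12 = 5/12
H(A) = -[(5/12)·log₂(5/12) + (1/6)·log₂(1/6) + (5/12)·log₂(5/12)]
  = 0.5263 + 0.4308 + 0.5263
  = 1.4834 bits
H(B|A) = -Σ P(A,B)·log₂ P(B|A), where P(B|A) = P(A,B) / P(A)
  (cells with P(A,B) = 0 contribute 0)
  (A=0,B=0): P(B|A) = (5/12)/(5/12) = 1;  -(5/12)·log₂(1) = 0.0000
  (A=1,B=1): P(B|A) = (1/6)/(1/6) = 1;  -(1/6)·log₂(1) = 0.0000
  (A=2,B=2): P(B|A) = (5/12)/(5/12) = 1;  -(5/12)·log₂(1) = 0.0000
H(B|A) = 0.0000 + 0.0000 + 0.0000
  = 0.0000 bits
H(A) + H(B|A) = 1.4834 + 0.0000 = 1.4834 bits

Both sides equal 1.4834 bits, so the chain rule holds ✓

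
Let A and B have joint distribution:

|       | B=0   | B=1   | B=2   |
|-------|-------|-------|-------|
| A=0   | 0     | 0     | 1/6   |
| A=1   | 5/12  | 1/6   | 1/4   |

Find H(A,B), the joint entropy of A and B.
H(A,B) = -Σ P(A,B) log₂ P(A,B), summed over the non-zero cells:
H(A,B) = -[(1/6)·log₂(1/6) + (5/12)·log₂(5/12) + (1/6)·log₂(1/6) + (1/4)·log₂(1/4)]
  = 0.4308 + 0.5263 + 0.4308 + 0.5000
  = 1.8879 bits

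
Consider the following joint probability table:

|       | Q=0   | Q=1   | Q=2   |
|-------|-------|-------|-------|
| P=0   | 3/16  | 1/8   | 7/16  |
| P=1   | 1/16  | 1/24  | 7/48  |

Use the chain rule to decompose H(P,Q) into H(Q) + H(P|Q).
By the chain rule: H(P,Q) = H(Q) + H(P|Q)

Marginal P(Q) (column sums):
  P(Q=0) = 3/16 + 1/16 = 1/4
  P(Q=1) = 1/8 + 1/24 = 1/6
  P(Q=2) = 7/16 + 7/48 = 7/12
H(Q) = -[(1/4)·log₂(1/4) + (1/6)·log₂(1/6) + (7/12)·log₂(7/12)]
  = 0.5000 + 0.4308 + 0.4536
  = 1.3844 bits
H(P|Q) = -Σ P(P,Q)·log₂ P(P|Q), where P(P|Q) = P(P,Q) / P(Q)
  (P=0,Q=0): P(P|Q) = (3/16)/(1/4) = 3/4;  -(3/16)·log₂(3/4) = 0.0778
  (P=0,Q=1): P(P|Q) = (1/8)/(1/6) = 3/4;  -(1/8)·log₂(3/4) = 0.0519
  (P=0,Q=2): P(P|Q) = (7/16)/(7/12) = 3/4;  -(7/16)·log₂(3/4) = 0.1816
  (P=1,Q=0): P(P|Q) = (1/16)/(1/4) = 1/4;  -(1/16)·log₂(1/4) = 0.1250
  (P=1,Q=1): P(P|Q) = (1/24)/(1/6) = 1/4;  -(1/24)·log₂(1/4) = 0.0833
  (P=1,Q=2): P(P|Q) = (7/48)/(7/12) = 1/4;  -(7/48)·log₂(1/4) = 0.2917
H(P|Q) = 0.0778 + 0.0519 + 0.1816 + 0.1250 + 0.0833 + 0.2917
  = 0.8113 bits

H(P,Q) = H(Q) + H(P|Q) = 1.3844 + 0.8113 = 2.1957 bits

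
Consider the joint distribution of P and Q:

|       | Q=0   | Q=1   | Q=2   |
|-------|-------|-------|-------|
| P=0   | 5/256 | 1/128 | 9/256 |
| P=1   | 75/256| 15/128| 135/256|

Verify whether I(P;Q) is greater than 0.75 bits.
Marginal P(P) (row sums):
  P(P=0) = 5/256 + 1/128 + 9/256 = 1/16
  P(P=1) = 75/256 + 15/128 + 135/256 = 15/16
Marginal P(Q) (column sums):
  P(Q=0) = 5/256 + 75/256 = 5/16
  P(Q=1) = 1/128 + 15/128 = 1/8
  P(Q=2) = 9/256 + 135/256 = 9/16

H(P) = -[(1/16)·log₂(1/16) + (15/16)·log₂(15/16)]
  = 0.2500 + 0.0873
  = 0.3373 bits
H(Q) = -[(5/16)·log₂(5/16) + (1/8)·log₂(1/8) + (9/16)·log₂(9/16)]
  = 0.5244 + 0.3750 + 0.4669
  = 1.3663 bits
H(P,Q) = -[(5/256)·log₂(5/256) + (1/128)·log₂(1/128) + (9/256)·log₂(9/256) + (75/256)·log₂(75/256) + (15/128)·log₂(15/128) + (135/256)·log₂(135/256)]
  = 0.1109 + 0.0547 + 0.1698 + 0.5189 + 0.3625 + 0.4868
  = 1.7036 bits

I(P;Q) = H(P) + H(Q) - H(P,Q)
  = 0.3373 + 1.3663 - 1.7036
  = 0.0000 bits

No. I(P;Q) = 0.0000 bits, which is ≤ 0.75 bits.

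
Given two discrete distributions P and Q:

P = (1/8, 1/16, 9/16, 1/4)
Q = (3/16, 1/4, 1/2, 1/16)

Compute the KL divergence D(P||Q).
D(P||Q) = Σ P(i) log₂(P(i)/Q(i))
  i=0: (1/8) × log₂((1/8)/(3/16)) = (1/8) × log₂(2/3) = -0.0731
  i=1: (1/16) × log₂((1/16)/(1/4)) = (1/16) × log₂(1/4) = -0.1250
  i=2: (9/16) × log₂((9/16)/(1/2)) = (9/16) × log₂(9/8) = 0.0956
  i=3: (1/4) × log₂((1/4)/(1/16)) = (1/4) × log₂(4) = 0.5000
D(P||Q) = -0.0731 - 0.1250 + 0.0956 + 0.5000
  = 0.3975 bits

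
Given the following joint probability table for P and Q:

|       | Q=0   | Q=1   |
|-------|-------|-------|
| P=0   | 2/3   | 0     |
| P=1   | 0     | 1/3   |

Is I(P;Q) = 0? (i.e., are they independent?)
Marginal P(P) (row sums):
  P(P=0) = 2/3 + 0 = 2/3
  P(P=1) = 0 + 1/3 = 1/3
Marginal P(Q) (column sums):
  P(Q=0) = 2/3 + 0 = 2/3
  P(Q=1) = 0 + 1/3 = 1/3

P and Q are independent iff P(P=i,Q=j) = P(P=i)·P(Q=j) for every cell.
  P(P=0)·P(Q=0) = 2/3 × 2/3 = 4/9, but P(P=0,Q=0) = 2/3 ✗

No, P and Q are not independent. Quantitatively, I(P;Q) > 0:

H(P) = -[(2/3)·log₂(2/3) + (1/3)·log₂(1/3)]
  = 0.3900 + 0.5283
  = 0.9183 bits
H(Q) = -[(2/3)·log₂(2/3) + (1/3)·log₂(1/3)]
  = 0.3900 + 0.5283
  = 0.9183 bits
H(P,Q) = -[(2/3)·log₂(2/3) + (1/3)·log₂(1/3)]
  = 0.3900 + 0.5283
  = 0.9183 bits
I(P;Q) = H(P) + H(Q) - H(P,Q) = 0.9183 + 0.9183 - 0.9183 = 0.9183 bits > 0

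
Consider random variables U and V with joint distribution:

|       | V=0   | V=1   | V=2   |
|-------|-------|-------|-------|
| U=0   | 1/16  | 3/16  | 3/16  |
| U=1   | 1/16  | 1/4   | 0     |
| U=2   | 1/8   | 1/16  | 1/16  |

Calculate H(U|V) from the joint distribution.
Marginal P(V) (column sums):
  P(V=0) = 1/16 + 1/16 + 1/8 = 1/4
  P(V=1) = 3/16 + 1/4 + 1/16 = 1/2
  P(V=2) = 3/16 + 0 + 1/16 = 1/4

H(U|V) = -Σ P(U,V)·log₂ P(U|V), where P(U|V) = P(U,V) / P(V)
  (cells with P(U,V) = 0 contribute 0)
  (U=0,V=0): P(U|V) = (1/16)/(1/4) = 1/4;  -(1/16)·log₂(1/4) = 0.1250
  (U=0,V=1): P(U|V) = (3/16)/(1/2) = 3/8;  -(3/16)·log₂(3/8) = 0.2653
  (U=0,V=2): P(U|V) = (3/16)/(1/4) = 3/4;  -(3/16)·log₂(3/4) = 0.0778
  (U=1,V=0): P(U|V) = (1/16)/(1/4) = 1/4;  -(1/16)·log₂(1/4) = 0.1250
  (U=1,V=1): P(U|V) = (1/4)/(1/2) = 1/2;  -(1/4)·log₂(1/2) = 0.2500
  (U=2,V=0): P(U|V) = (1/8)/(1/4) = 1/2;  -(1/8)·log₂(1/2) = 0.1250
  (U=2,V=1): P(U|V) = (1/16)/(1/2) = 1/8;  -(1/16)·log₂(1/8) = 0.1875
  (U=2,V=2): P(U|V) = (1/16)/(1/4) = 1/4;  -(1/16)·log₂(1/4) = 0.1250
H(U|V) = 0.1250 + 0.2653 + 0.0778 + 0.1250 + 0.2500 + 0.1250 + 0.1875 + 0.1250
  = 1.2806 bits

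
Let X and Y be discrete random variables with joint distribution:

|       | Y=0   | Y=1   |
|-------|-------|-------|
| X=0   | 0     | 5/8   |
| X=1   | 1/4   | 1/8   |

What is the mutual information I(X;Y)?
Marginal P(X) (row sums):
  P(X=0) = 0 + 5/8 = 5/8
  P(X=1) = 1/4 + 1/8 = 3/8
Marginal P(Y) (column sums):
  P(Y=0) = 0 + 1/4 = 1/4
  P(Y=1) = 5/8 + 1/8 = 3/4

H(X) = -[(5/8)·log₂(5/8) + (3/8)·log₂(3/8)]
  = 0.4238 + 0.5306
  = 0.9544 bits
H(Y) = -[(1/4)·log₂(1/4) + (3/4)·log₂(3/4)]
  = 0.5000 + 0.3113
  = 0.8113 bits
H(X,Y) = -[(5/8)·log₂(5/8) + (1/4)·log₂(1/4) + (1/8)·log₂(1/8)]
  = 0.4238 + 0.5000 + 0.3750
  = 1.2988 bits

I(X;Y) = H(X) + H(Y) - H(X,Y)
  = 0.9544 + 0.8113 - 1.2988
  = 0.4669 bits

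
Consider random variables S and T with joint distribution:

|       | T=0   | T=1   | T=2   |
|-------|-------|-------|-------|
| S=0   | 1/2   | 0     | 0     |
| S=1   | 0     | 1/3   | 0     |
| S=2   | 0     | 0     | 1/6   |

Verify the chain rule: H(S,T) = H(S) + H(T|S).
Left side:
H(S,T) = -[(1/2)·log₂(1/2) + (1/3)·log₂(1/3) + (1/6)·log₂(1/6)]
  = 0.5000 + 0.5283 + 0.4308
  = 1.4591 bits

Right side:
Marginal P(S) (row sums):
  P(S=0) = 1/2 + 0 + 0 = 1/2
  P(S=1) = 0 + 1/3 + 0 = 1/3
  P(S=2) = 0 + 0 + 1/6 = 1/6
H(S) = -[(1/2)·log₂(1/2) + (1/3)·log₂(1/3) + (1/6)·log₂(1/6)]
  = 0.5000 + 0.5283 + 0.4308
  = 1.4591 bits
H(T|S) = -Σ P(S,T)·log₂ P(T|S), where P(T|S) = P(S,T) / P(S)
  (cells with P(S,T) = 0 contribute 0)
  (S=0,T=0): P(T|S) = (1/2)/(1/2) = 1;  -(1/2)·log₂(1) = 0.0000
  (S=1,T=1): P(T|S) = (1/3)/(1/3) = 1;  -(1/3)·log₂(1) = 0.0000
  (S=2,T=2): P(T|S) = (1/6)/(1/6) = 1;  -(1/6)·log₂(1) = 0.0000
H(T|S) = 0.0000 + 0.0000 + 0.0000
  = 0.0000 bits
H(S) + H(T|S) = 1.4591 + 0.0000 = 1.4591 bits

Both sides equal 1.4591 bits, so the chain rule holds ✓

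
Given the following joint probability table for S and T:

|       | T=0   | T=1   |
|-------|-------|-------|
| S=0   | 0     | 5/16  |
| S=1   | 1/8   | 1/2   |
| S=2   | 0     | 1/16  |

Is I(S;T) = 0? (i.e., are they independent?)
Marginal P(S) (row sums):
  P(S=0) = 0 + 5/16 = 5/16
  P(S=1) = 1/8 + 1/2 = 5/8
  P(S=2) = 0 + 1/16 = 1/16
Marginal P(T) (column sums):
  P(T=0) = 0 + 1/8 + 0 = 1/8
  P(T=1) = 5/16 + 1/2 + 1/16 = 7/8

S and T are independent iff P(S=i,T=j) = P(S=i)·P(T=j) for every cell.
  P(S=0)·P(T=0) = 5/16 × 1/8 = 5/128, but P(S=0,T=0) = 0 ✗

No, S and T are not independent. Quantitatively, I(S;T) > 0:

H(S) = -[(5/16)·log₂(5/16) + (5/8)·log₂(5/8) + (1/16)·log₂(1/16)]
  = 0.5244 + 0.4238 + 0.2500
  = 1.1982 bits
H(T) = -[(1/8)·log₂(1/8) + (7/8)·log₂(7/8)]
  = 0.3750 + 0.1686
  = 0.5436 bits
H(S,T) = -[(5/16)·log₂(5/16) + (1/8)·log₂(1/8) + (1/2)·log₂(1/2) + (1/16)·log₂(1/16)]
  = 0.5244 + 0.3750 + 0.5000 + 0.2500
  = 1.6494 bits
I(S;T) = H(S) + H(T) - H(S,T) = 1.1982 + 0.5436 - 1.6494 = 0.0924 bits > 0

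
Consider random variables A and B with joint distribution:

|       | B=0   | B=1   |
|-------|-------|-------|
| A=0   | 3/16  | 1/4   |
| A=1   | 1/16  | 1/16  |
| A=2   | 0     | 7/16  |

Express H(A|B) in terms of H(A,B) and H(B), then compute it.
H(A|B) = H(A,B) - H(B)

Marginal P(B) (column sums):
  P(B=0) = 3/16 + 1/16 + 0 = 1/4
  P(B=1) = 1/4 + 1/16 + 7/16 = 3/4

H(A,B) = -[(3/16)·log₂(3/16) + (1/4)·log₂(1/4) + (1/16)·log₂(1/16) + (1/16)·log₂(1/16) + (7/16)·log₂(7/16)]
  = 0.4528 + 0.5000 + 0.2500 + 0.2500 + 0.5218
  = 1.9746 bits
H(B) = -[(1/4)·log₂(1/4) + (3/4)·log₂(3/4)]
  = 0.5000 + 0.3113
  = 0.8113 bits

H(A|B) = 1.9746 - 0.8113 = 1.1633 bits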